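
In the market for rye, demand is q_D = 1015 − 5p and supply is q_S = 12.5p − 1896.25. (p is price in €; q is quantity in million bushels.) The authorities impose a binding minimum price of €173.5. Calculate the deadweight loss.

In inverse form: demand p = 203 − 0.2q, supply p = 151.7 + 0.08q.
Competitive equilibrium: 203 − 0.2q = 151.7 + 0.08q → q* = 183.2143, p* = 166.3571.
At the floor p = 173.5, quantity demanded = (203 − 173.5)/0.2 = 147.5.
Sellers' marginal cost at q' = 147.5: 151.7 + 0.08·147.5 = 163.5.
Δq = 183.2143 − 147.5 = 35.7143; wedge = 173.5 − 163.5 = 10.
DWL = ½ × 35.7143 × 10 = €178.57 million.

€178.57 million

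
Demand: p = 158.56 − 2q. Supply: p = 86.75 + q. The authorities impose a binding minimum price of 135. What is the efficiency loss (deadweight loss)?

221.68

Competitive equilibrium: 158.56 − 2q = 86.75 + q → q* = 23.9367, p* = 110.6867.
At the floor p = 135, quantity demanded = (158.56 − 135)/2 = 11.78.
Sellers' marginal cost at q' = 11.78: 86.75 + 1·11.78 = 98.53.
Δq = 23.9367 − 11.78 = 12.1567; wedge = 135 − 98.53 = 36.47.
Deadweight loss = ½ × 12.1567 × 36.47 = 221.68.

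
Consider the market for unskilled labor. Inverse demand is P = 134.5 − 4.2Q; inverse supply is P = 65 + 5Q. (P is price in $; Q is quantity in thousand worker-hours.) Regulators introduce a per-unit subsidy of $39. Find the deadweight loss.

$82.66 thousand

Competitive equilibrium: 134.5 − 4.2Q = 65 + 5Q → Q* = 7.5543, P* = 102.7717.
The subsidy lowers effective supply by 39: P = 26 + 5Q.
New quantity: 134.5 − 4.2Q = 26 + 5Q → Q' = 11.7935.
Overproduction ΔQ = 11.7935 − 7.5543 = 4.2392; wedge = subsidy = 39.
DWL = ½ × 4.2392 × 39 = $82.66 thousand.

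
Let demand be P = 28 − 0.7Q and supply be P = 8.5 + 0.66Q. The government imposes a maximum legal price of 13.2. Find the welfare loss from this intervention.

35.42

Competitive equilibrium: 28 − 0.7Q = 8.5 + 0.66Q → Q* = 14.3382, P* = 17.9632.
At the ceiling P = 13.2, quantity supplied = (13.2 − 8.5)/0.66 = 7.1212.
Willingness to pay at Q' = 7.1212: 28 − 0.7·7.1212 = 23.0152.
ΔQ = 14.3382 − 7.1212 = 7.217; wedge = 23.0152 − 13.2 = 9.8152.
Deadweight loss = ½ × 7.217 × 9.8152 = 35.42.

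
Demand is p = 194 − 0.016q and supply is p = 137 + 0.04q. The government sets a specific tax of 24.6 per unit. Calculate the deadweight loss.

Competitive equilibrium: 194 − 0.016q = 137 + 0.04q → q* = 1017.8571, p* = 177.7143.
With the tax, the buyer price exceeds the seller price by 24.6: (194 − 0.016q) − (137 + 0.04q) = 24.6 → q' = 578.5714.
Δq = 1017.8571 − 578.5714 = 439.2857; the wedge equals the tax, 24.6.
Welfare loss = ½ × 439.2857 × 24.6 = 5403.21.

5403.21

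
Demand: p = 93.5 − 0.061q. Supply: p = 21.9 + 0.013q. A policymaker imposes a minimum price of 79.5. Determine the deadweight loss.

Competitive equilibrium: 93.5 − 0.061q = 21.9 + 0.013q → q* = 967.5676, p* = 34.4784.
At the floor p = 79.5, quantity demanded = (93.5 − 79.5)/0.061 = 229.5082.
Sellers' marginal cost at q' = 229.5082: 21.9 + 0.013·229.5082 = 24.8836.
Δq = 967.5676 − 229.5082 = 738.0594; wedge = 79.5 − 24.8836 = 54.6164.
Deadweight loss = ½ × 738.0594 × 54.6164 = 20155.07.

20155.07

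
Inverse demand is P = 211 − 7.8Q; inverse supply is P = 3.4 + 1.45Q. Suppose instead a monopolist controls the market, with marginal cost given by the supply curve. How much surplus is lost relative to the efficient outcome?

Competitive equilibrium: 211 − 7.8Q = 3.4 + 1.45Q → Q* = 22.4432, P* = 35.9427.
Marginal revenue: MR = 211 − 15.6Q. Set MR = MC: 211 − 15.6Q = 3.4 + 1.45Q → Q_m = 12.176.
Price P_m = 211 − 7.8·12.176 = 116.0272; MC(Q_m) = 3.4 + 1.45·12.176 = 21.0552.
Competitive Q* = 22.4432, so ΔQ = 10.2672; wedge = 116.0272 − 21.0552 = 94.972.
Welfare loss = ½ × 10.2672 × 94.972 = 487.55.

487.55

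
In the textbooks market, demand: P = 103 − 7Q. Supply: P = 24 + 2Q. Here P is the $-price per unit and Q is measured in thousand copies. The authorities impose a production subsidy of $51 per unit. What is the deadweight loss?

$144.50 thousand

Competitive equilibrium: 103 − 7Q = 24 + 2Q → Q* = 8.7778, P* = 41.5556.
The subsidy lowers effective supply by 51: P = 2Q − 27.
New quantity: 103 − 7Q = 2Q − 27 → Q' = 14.4444.
Overproduction ΔQ = 14.4444 − 8.7778 = 5.6666; wedge = subsidy = 51.
Welfare loss = ½ × 5.6666 × 51 = $144.50 thousand.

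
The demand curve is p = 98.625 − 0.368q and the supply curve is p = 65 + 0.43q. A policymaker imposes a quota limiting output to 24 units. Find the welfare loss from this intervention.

131.25

Competitive equilibrium: 98.625 − 0.368q = 65 + 0.43q → q* = 42.1366, p* = 83.1187.
At q = 24: demand price = 98.625 − 0.368·24 = 89.793; supply price = 65 + 0.43·24 = 75.32.
Δq = 42.1366 − 24 = 18.1366; wedge = 89.793 − 75.32 = 14.473.
Deadweight loss = ½ × 18.1366 × 14.473 = 131.25.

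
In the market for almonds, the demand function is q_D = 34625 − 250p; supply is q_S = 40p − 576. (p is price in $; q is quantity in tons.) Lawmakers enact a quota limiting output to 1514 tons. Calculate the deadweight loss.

In inverse form: demand p = 138.5 − 0.004q, supply p = 14.4 + 0.025q.
Competitive equilibrium: 138.5 − 0.004q = 14.4 + 0.025q → q* = 4279.3103, p* = 121.3828.
At q = 1514: demand price = 138.5 − 0.004·1514 = 132.444; supply price = 14.4 + 0.025·1514 = 52.25.
Δq = 4279.3103 − 1514 = 2765.3103; wedge = 132.444 − 52.25 = 80.194.
Welfare loss = ½ × 2765.3103 × 80.194 = $110880.65.

$110880.65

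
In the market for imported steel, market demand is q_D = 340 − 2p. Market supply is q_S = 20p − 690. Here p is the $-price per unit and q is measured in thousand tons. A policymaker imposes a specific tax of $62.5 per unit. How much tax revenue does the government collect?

In inverse form: demand p = 170 − 0.5q, supply p = 34.5 + 0.05q.
Competitive equilibrium: 170 − 0.5q = 34.5 + 0.05q → q* = 246.36364, p* = 46.81818.
With the tax, the buyer price exceeds the seller price by 62.5: (170 − 0.5q) − (34.5 + 0.05q) = 62.5 → q' = 132.72727.
Tax revenue = 62.5 × 132.72727 = $8295.45 thousand.

$8295.45 thousand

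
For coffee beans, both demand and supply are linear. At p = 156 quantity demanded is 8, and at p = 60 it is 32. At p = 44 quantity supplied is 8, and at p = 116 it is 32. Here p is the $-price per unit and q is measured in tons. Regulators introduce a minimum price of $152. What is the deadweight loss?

Demand slope = (60 − 156)/(32 − 8) = −4, so p = 188 − 4q.
Supply slope = (116 − 44)/(32 − 8) = 3, so p = 20 + 3q.
Competitive equilibrium: 188 − 4q = 20 + 3q → q* = 24, p* = 92.
At the floor p = 152, quantity demanded = (188 − 152)/4 = 9.
Sellers' marginal cost at q' = 9: 20 + 3·9 = 47.
Δq = 24 − 9 = 15; wedge = 152 − 47 = 105.
Deadweight loss = ½ × 15 × 105 = $787.50.

$787.50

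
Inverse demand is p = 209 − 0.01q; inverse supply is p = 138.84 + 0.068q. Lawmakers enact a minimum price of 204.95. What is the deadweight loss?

9536.19

Competitive equilibrium: 209 − 0.01q = 138.84 + 0.068q → q* = 899.4872, p* = 200.0051.
At the floor p = 204.95, quantity demanded = (209 − 204.95)/0.01 = 405.
Sellers' marginal cost at q' = 405: 138.84 + 0.068·405 = 166.38.
Δq = 899.4872 − 405 = 494.4872; wedge = 204.95 − 166.38 = 38.57.
The triangle = ½ × 494.4872 × 38.57 = 9536.19.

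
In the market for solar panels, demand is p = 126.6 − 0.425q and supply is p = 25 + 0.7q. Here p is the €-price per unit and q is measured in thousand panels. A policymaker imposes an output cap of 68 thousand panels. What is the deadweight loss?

€280 thousand

Competitive equilibrium: 126.6 − 0.425q = 25 + 0.7q → q* = 90.3111, p* = 88.2178.
At q = 68: demand price = 126.6 − 0.425·68 = 97.7; supply price = 25 + 0.7·68 = 72.6.
Δq = 90.3111 − 68 = 22.3111; wedge = 97.7 − 72.6 = 25.1.
The triangle = ½ × 22.3111 × 25.1 = €280 thousand.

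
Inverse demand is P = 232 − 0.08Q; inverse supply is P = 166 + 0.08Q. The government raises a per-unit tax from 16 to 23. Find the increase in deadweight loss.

Competitive equilibrium: 232 − 0.08Q = 166 + 0.08Q → Q* = 412.5, P* = 199.
For a per-unit tax t: ΔQ = t/0.16, so DWL = ½·t·(t/0.16) = t²/0.32.
At t = 16: DWL = 800. At t = 23: DWL = 1653.125.
Increase = 1653.125 − 800 = 853.125.

853.125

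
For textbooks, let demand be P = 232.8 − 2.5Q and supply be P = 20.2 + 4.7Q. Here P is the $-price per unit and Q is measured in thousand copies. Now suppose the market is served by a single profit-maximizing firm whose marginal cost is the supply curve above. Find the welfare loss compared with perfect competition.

Competitive equilibrium: 232.8 − 2.5Q = 20.2 + 4.7Q → Q* = 29.5278, P* = 158.9806.
Marginal revenue: MR = 232.8 − 5Q. Set MR = MC: 232.8 − 5Q = 20.2 + 4.7Q → Q_m = 21.9175.
Price P_m = 232.8 − 2.5·21.9175 = 178.0063; MC(Q_m) = 20.2 + 4.7·21.9175 = 123.2123.
Competitive Q* = 29.5278, so ΔQ = 7.6103; wedge = 178.0063 − 123.2123 = 54.794.
Welfare loss = ½ × 7.6103 × 54.794 = $208.50 thousand.

$208.50 thousand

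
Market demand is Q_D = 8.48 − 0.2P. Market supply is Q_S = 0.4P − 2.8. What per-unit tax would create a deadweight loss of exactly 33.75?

In inverse form: demand P = 42.4 − 5Q, supply P = 7 + 2.5Q.
Competitive equilibrium: 42.4 − 5Q = 7 + 2.5Q → Q* = 4.72, P* = 18.8.
A tax t gives ΔQ = t/7.5 and wedge t, so DWL = t²/15.
t²/15 = 33.75 → t² = 506.25 → t = 22.5.

22.5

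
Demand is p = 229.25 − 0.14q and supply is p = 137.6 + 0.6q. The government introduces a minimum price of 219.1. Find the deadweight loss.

Competitive equilibrium: 229.25 − 0.14q = 137.6 + 0.6q → q* = 123.8514, p* = 211.9108.
At the floor p = 219.1, quantity demanded = (229.25 − 219.1)/0.14 = 72.5.
Sellers' marginal cost at q' = 72.5: 137.6 + 0.6·72.5 = 181.1.
Δq = 123.8514 − 72.5 = 51.3514; wedge = 219.1 − 181.1 = 38.
Welfare loss = ½ × 51.3514 × 38 = 975.68.

975.68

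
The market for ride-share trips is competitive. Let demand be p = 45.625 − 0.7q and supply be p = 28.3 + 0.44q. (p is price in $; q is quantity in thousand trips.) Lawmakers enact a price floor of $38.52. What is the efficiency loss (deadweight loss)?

Competitive equilibrium: 45.625 − 0.7q = 28.3 + 0.44q → q* = 15.1974, p* = 34.9868.
At the floor p = 38.52, quantity demanded = (45.625 − 38.52)/0.7 = 10.15.
Sellers' marginal cost at q' = 10.15: 28.3 + 0.44·10.15 = 32.766.
Δq = 15.1974 − 10.15 = 5.0474; wedge = 38.52 − 32.766 = 5.754.
DWL = ½ × 5.0474 × 5.754 = $14.52 thousand.

$14.52 thousand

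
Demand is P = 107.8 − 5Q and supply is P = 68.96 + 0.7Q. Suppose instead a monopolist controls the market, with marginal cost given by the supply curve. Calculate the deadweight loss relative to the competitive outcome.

Competitive equilibrium: 107.8 − 5Q = 68.96 + 0.7Q → Q* = 6.814, P* = 73.7298.
Marginal revenue: MR = 107.8 − 10Q. Set MR = MC: 107.8 − 10Q = 68.96 + 0.7Q → Q_m = 3.6299.
Price P_m = 107.8 − 5·3.6299 = 89.6505; MC(Q_m) = 68.96 + 0.7·3.6299 = 71.5009.
Competitive Q* = 6.814, so ΔQ = 3.1841; wedge = 89.6505 − 71.5009 = 18.1496.
Welfare loss = ½ × 3.1841 × 18.1496 = 28.90.

28.90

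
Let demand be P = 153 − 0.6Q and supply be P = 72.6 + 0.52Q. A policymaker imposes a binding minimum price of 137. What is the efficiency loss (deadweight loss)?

Competitive equilibrium: 153 − 0.6Q = 72.6 + 0.52Q → Q* = 71.7857, P* = 109.9286.
At the floor P = 137, quantity demanded = (153 − 137)/0.6 = 26.6667.
Sellers' marginal cost at Q' = 26.6667: 72.6 + 0.52·26.6667 = 86.4667.
ΔQ = 71.7857 − 26.6667 = 45.119; wedge = 137 − 86.4667 = 50.5333.
DWL = ½ × 45.119 × 50.5333 = 1140.01.

1140.01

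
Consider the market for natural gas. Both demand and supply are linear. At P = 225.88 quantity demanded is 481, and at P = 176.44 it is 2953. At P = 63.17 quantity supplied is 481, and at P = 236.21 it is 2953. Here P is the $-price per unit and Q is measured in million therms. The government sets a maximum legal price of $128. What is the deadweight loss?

Demand slope = (176.44 − 225.88)/(2953 − 481) = −0.02, so P = 235.5 − 0.02Q.
Supply slope = (236.21 − 63.17)/(2953 − 481) = 0.07, so P = 29.5 + 0.07Q.
Competitive equilibrium: 235.5 − 0.02Q = 29.5 + 0.07Q → Q* = 2288.88889, P* = 189.72222.
At the ceiling P = 128, quantity supplied = (128 − 29.5)/0.07 = 1407.14286.
Willingness to pay at Q' = 1407.14286: 235.5 − 0.02·1407.14286 = 207.35714.
ΔQ = 2288.88889 − 1407.14286 = 881.74603; wedge = 207.35714 − 128 = 79.35714.
Welfare loss = ½ × 881.74603 × 79.35714 = $34986.42 million.

$34986.42 million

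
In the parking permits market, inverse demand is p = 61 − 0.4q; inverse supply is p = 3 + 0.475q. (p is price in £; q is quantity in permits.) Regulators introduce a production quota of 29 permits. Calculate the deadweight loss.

£608.22

Competitive equilibrium: 61 − 0.4q = 3 + 0.475q → q* = 66.2857, p* = 34.4857.
At q = 29: demand price = 61 − 0.4·29 = 49.4; supply price = 3 + 0.475·29 = 16.775.
Δq = 66.2857 − 29 = 37.2857; wedge = 49.4 − 16.775 = 32.625.
Welfare loss = ½ × 37.2857 × 32.625 = £608.22.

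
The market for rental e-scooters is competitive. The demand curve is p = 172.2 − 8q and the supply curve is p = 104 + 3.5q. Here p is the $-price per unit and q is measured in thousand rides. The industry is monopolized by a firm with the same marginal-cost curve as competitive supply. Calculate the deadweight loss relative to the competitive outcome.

$34.04 thousand

Competitive equilibrium: 172.2 − 8q = 104 + 3.5q → q* = 5.9304, p* = 124.7565.
Marginal revenue: MR = 172.2 − 16q. Set MR = MC: 172.2 − 16q = 104 + 3.5q → q_m = 3.4974.
Price p_m = 172.2 − 8·3.4974 = 144.2208; MC(q_m) = 104 + 3.5·3.4974 = 116.2409.
Competitive q* = 5.9304, so Δq = 2.433; wedge = 144.2208 − 116.2409 = 27.9799.
Deadweight loss = ½ × 2.433 × 27.9799 = $34.04 thousand.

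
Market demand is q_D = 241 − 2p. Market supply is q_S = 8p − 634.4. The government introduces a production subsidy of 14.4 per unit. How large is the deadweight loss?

In inverse form: demand p = 120.5 − 0.5q, supply p = 79.3 + 0.125q.
Competitive equilibrium: 120.5 − 0.5q = 79.3 + 0.125q → q* = 65.92, p* = 87.54.
The subsidy lowers effective supply by 14.4: p = 64.9 + 0.125q.
New quantity: 120.5 − 0.5q = 64.9 + 0.125q → q' = 88.96.
Overproduction Δq = 88.96 − 65.92 = 23.04; wedge = subsidy = 14.4.
DWL = ½ × 23.04 × 14.4 = 165.888.

165.888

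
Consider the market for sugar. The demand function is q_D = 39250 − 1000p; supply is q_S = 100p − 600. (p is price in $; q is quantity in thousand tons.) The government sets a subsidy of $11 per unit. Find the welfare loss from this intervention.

In inverse form: demand p = 39.25 − 0.001q, supply p = 6 + 0.01q.
Competitive equilibrium: 39.25 − 0.001q = 6 + 0.01q → q* = 3022.7273, p* = 36.2273.
The subsidy lowers effective supply by 11: p = 0.01q − 5.
New quantity: 39.25 − 0.001q = 0.01q − 5 → q' = 4022.7273.
Overproduction Δq = 4022.7273 − 3022.7273 = 1000; wedge = subsidy = 11.
Welfare loss = ½ × 1000 × 11 = $5500 thousand.

$5500 thousand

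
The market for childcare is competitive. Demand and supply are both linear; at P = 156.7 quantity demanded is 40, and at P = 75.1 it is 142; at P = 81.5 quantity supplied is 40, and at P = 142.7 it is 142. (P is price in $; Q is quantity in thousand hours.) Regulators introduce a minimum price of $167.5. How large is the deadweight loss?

$3162.43 thousand

Demand slope = (75.1 − 156.7)/(142 − 40) = −0.8, so P = 188.7 − 0.8Q.
Supply slope = (142.7 − 81.5)/(142 − 40) = 0.6, so P = 57.5 + 0.6Q.
Competitive equilibrium: 188.7 − 0.8Q = 57.5 + 0.6Q → Q* = 93.7143, P* = 113.7286.
At the floor P = 167.5, quantity demanded = (188.7 − 167.5)/0.8 = 26.5.
Sellers' marginal cost at Q' = 26.5: 57.5 + 0.6·26.5 = 73.4.
ΔQ = 93.7143 − 26.5 = 67.2143; wedge = 167.5 − 73.4 = 94.1.
DWL = ½ × 67.2143 × 94.1 = $3162.43 thousand.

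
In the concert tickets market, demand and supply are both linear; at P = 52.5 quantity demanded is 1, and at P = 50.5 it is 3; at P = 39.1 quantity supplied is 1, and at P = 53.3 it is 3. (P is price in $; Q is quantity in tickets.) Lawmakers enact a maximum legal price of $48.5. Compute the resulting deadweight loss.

Demand slope = (50.5 − 52.5)/(3 − 1) = −1, so P = 53.5 − Q.
Supply slope = (53.3 − 39.1)/(3 − 1) = 7.1, so P = 32 + 7.1Q.
Competitive equilibrium: 53.5 − Q = 32 + 7.1Q → Q* = 2.6543, P* = 50.8457.
At the ceiling P = 48.5, quantity supplied = (48.5 − 32)/7.1 = 2.3239.
Willingness to pay at Q' = 2.3239: 53.5 − 1·2.3239 = 51.1761.
ΔQ = 2.6543 − 2.3239 = 0.3304; wedge = 51.1761 − 48.5 = 2.6761.
The triangle = ½ × 0.3304 × 2.6761 = $0.44.

$0.44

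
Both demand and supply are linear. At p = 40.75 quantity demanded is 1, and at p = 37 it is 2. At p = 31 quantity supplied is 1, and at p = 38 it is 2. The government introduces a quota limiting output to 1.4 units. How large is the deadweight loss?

Demand slope = (37 − 40.75)/(2 − 1) = −3.75, so p = 44.5 − 3.75q.
Supply slope = (38 − 31)/(2 − 1) = 7, so p = 24 + 7q.
Competitive equilibrium: 44.5 − 3.75q = 24 + 7q → q* = 1.907, p* = 37.3488.
At q = 1.4: demand price = 44.5 − 3.75·1.4 = 39.25; supply price = 24 + 7·1.4 = 33.8.
Δq = 1.907 − 1.4 = 0.507; wedge = 39.25 − 33.8 = 5.45.
Welfare loss = ½ × 0.507 × 5.45 = 1.38.

1.38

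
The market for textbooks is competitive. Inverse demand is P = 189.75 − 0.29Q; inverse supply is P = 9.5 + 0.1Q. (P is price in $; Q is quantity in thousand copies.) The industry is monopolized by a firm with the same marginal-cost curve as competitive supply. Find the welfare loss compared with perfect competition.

$7575.90 thousand

Competitive equilibrium: 189.75 − 0.29Q = 9.5 + 0.1Q → Q* = 462.1795, P* = 55.7179.
Marginal revenue: MR = 189.75 − 0.58Q. Set MR = MC: 189.75 − 0.58Q = 9.5 + 0.1Q → Q_m = 265.0735.
Price P_m = 189.75 − 0.29·265.0735 = 112.8787; MC(Q_m) = 9.5 + 0.1·265.0735 = 36.0074.
Competitive Q* = 462.1795, so ΔQ = 197.106; wedge = 112.8787 − 36.0074 = 76.8713.
Deadweight loss = ½ × 197.106 × 76.8713 = $7575.90 thousand.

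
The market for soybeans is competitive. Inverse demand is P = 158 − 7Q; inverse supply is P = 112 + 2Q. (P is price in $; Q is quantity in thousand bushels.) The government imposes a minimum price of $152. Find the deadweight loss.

Competitive equilibrium: 158 − 7Q = 112 + 2Q → Q* = 5.1111, P* = 122.2222.
At the floor P = 152, quantity demanded = (158 − 152)/7 = 0.8571.
Sellers' marginal cost at Q' = 0.8571: 112 + 2·0.8571 = 113.7142.
ΔQ = 5.1111 − 0.8571 = 4.254; wedge = 152 − 113.7142 = 38.2858.
DWL = ½ × 4.254 × 38.2858 = $81.43 thousand.

$81.43 thousand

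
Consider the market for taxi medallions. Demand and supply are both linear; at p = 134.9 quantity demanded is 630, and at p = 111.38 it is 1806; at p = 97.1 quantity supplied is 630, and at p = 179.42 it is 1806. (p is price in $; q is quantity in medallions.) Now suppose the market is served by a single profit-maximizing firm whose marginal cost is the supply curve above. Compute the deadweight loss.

Demand slope = (111.38 − 134.9)/(1806 − 630) = −0.02, so p = 147.5 − 0.02q.
Supply slope = (179.42 − 97.1)/(1806 − 630) = 0.07, so p = 53 + 0.07q.
Competitive equilibrium: 147.5 − 0.02q = 53 + 0.07q → q* = 1050, p* = 126.5.
Marginal revenue: MR = 147.5 − 0.04q. Set MR = MC: 147.5 − 0.04q = 53 + 0.07q → q_m = 859.0909.
Price p_m = 147.5 − 0.02·859.0909 = 130.3182; MC(q_m) = 53 + 0.07·859.0909 = 113.1364.
Competitive q* = 1050, so Δq = 190.9091; wedge = 130.3182 − 113.1364 = 17.1818.
DWL = ½ × 190.9091 × 17.1818 = $1640.08.

$1640.08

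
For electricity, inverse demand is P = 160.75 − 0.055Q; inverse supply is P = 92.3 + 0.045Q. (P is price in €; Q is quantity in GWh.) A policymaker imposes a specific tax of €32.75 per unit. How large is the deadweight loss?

€5362.81

Competitive equilibrium: 160.75 − 0.055Q = 92.3 + 0.045Q → Q* = 684.5, P* = 123.1025.
With the tax, the buyer price exceeds the seller price by 32.75: (160.75 − 0.055Q) − (92.3 + 0.045Q) = 32.75 → Q' = 357.
ΔQ = 684.5 − 357 = 327.5; the wedge equals the tax, 32.75.
DWL = ½ × 327.5 × 32.75 = €5362.81.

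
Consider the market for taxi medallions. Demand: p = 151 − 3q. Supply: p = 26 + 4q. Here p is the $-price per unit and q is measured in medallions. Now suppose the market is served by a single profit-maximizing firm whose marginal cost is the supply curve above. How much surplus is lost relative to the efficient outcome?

$100.45

Competitive equilibrium: 151 − 3q = 26 + 4q → q* = 17.8571, p* = 97.4286.
Marginal revenue: MR = 151 − 6q. Set MR = MC: 151 − 6q = 26 + 4q → q_m = 12.5.
Price p_m = 151 − 3·12.5 = 113.5; MC(q_m) = 26 + 4·12.5 = 76.
Competitive q* = 17.8571, so Δq = 5.3571; wedge = 113.5 − 76 = 37.5.
Deadweight loss = ½ × 5.3571 × 37.5 = $100.45.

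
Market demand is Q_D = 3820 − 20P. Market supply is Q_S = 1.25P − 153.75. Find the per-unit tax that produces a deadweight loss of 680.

34

In inverse form: demand P = 191 − 0.05Q, supply P = 123 + 0.8Q.
Competitive equilibrium: 191 − 0.05Q = 123 + 0.8Q → Q* = 80, P* = 187.
A tax t gives ΔQ = t/0.85 and wedge t, so DWL = t²/1.7.
t²/1.7 = 680 → t² = 1156 → t = 34.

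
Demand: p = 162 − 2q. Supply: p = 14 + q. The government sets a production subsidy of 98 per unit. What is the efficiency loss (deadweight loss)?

1600.67

Competitive equilibrium: 162 − 2q = 14 + q → q* = 49.3333, p* = 63.3333.
The subsidy lowers effective supply by 98: p = q − 84.
New quantity: 162 − 2q = q − 84 → q' = 82.
Overproduction Δq = 82 − 49.3333 = 32.6667; wedge = subsidy = 98.
DWL = ½ × 32.6667 × 98 = 1600.67.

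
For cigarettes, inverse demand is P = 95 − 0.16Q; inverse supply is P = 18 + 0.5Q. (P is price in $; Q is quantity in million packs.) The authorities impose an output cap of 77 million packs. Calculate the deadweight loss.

$519.24 million

Competitive equilibrium: 95 − 0.16Q = 18 + 0.5Q → Q* = 116.6667, P* = 76.3333.
At Q = 77: demand price = 95 − 0.16·77 = 82.68; supply price = 18 + 0.5·77 = 56.5.
ΔQ = 116.6667 − 77 = 39.6667; wedge = 82.68 − 56.5 = 26.18.
Deadweight loss = ½ × 39.6667 × 26.18 = $519.24 million.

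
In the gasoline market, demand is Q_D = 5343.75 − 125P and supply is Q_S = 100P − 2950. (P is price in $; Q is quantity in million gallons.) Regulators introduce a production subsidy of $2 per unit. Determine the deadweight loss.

In inverse form: demand P = 42.75 − 0.008Q, supply P = 29.5 + 0.01Q.
Competitive equilibrium: 42.75 − 0.008Q = 29.5 + 0.01Q → Q* = 736.1111, P* = 36.8611.
The subsidy lowers effective supply by 2: P = 27.5 + 0.01Q.
New quantity: 42.75 − 0.008Q = 27.5 + 0.01Q → Q' = 847.2222.
Overproduction ΔQ = 847.2222 − 736.1111 = 111.1111; wedge = subsidy = 2.
Welfare loss = ½ × 111.1111 × 2 = $111.11 million.

$111.11 million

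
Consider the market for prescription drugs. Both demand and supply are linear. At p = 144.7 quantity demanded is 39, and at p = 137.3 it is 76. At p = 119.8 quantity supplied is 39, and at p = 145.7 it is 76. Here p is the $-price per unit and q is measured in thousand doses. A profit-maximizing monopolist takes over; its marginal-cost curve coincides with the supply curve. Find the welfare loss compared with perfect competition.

$66.12 thousand

Demand slope = (137.3 − 144.7)/(76 − 39) = −0.2, so p = 152.5 − 0.2q.
Supply slope = (145.7 − 119.8)/(76 − 39) = 0.7, so p = 92.5 + 0.7q.
Competitive equilibrium: 152.5 − 0.2q = 92.5 + 0.7q → q* = 66.6667, p* = 139.1667.
Marginal revenue: MR = 152.5 − 0.4q. Set MR = MC: 152.5 − 0.4q = 92.5 + 0.7q → q_m = 54.5455.
Price p_m = 152.5 − 0.2·54.5455 = 141.5909; MC(q_m) = 92.5 + 0.7·54.5455 = 130.6819.
Competitive q* = 66.6667, so Δq = 12.1212; wedge = 141.5909 − 130.6819 = 10.909.
The triangle = ½ × 12.1212 × 10.909 = $66.12 thousand.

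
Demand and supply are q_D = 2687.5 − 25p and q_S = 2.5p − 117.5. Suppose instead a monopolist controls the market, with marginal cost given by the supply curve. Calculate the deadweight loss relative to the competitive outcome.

28.88

In inverse form: demand p = 107.5 − 0.04q, supply p = 47 + 0.4q.
Competitive equilibrium: 107.5 − 0.04q = 47 + 0.4q → q* = 137.5, p* = 102.
Marginal revenue: MR = 107.5 − 0.08q. Set MR = MC: 107.5 − 0.08q = 47 + 0.4q → q_m = 126.0417.
Price p_m = 107.5 − 0.04·126.0417 = 102.4583; MC(q_m) = 47 + 0.4·126.0417 = 97.4167.
Competitive q* = 137.5, so Δq = 11.4583; wedge = 102.4583 − 97.4167 = 5.0416.
The triangle = ½ × 11.4583 × 5.0416 = 28.88.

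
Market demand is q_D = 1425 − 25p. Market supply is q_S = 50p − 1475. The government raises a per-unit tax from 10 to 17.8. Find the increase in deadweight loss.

1807

In inverse form: demand p = 57 − 0.04q, supply p = 29.5 + 0.02q.
Competitive equilibrium: 57 − 0.04q = 29.5 + 0.02q → q* = 458.3333, p* = 38.6667.
For a per-unit tax t: Δq = t/0.06, so DWL = ½·t·(t/0.06) = t²/0.12.
At t = 10: DWL = 833.333. At t = 17.8: DWL = 2640.333.
Increase = 2640.333 − 833.333 = 1807.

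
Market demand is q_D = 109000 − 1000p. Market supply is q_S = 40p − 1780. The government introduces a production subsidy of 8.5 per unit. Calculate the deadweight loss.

In inverse form: demand p = 109 − 0.001q, supply p = 44.5 + 0.025q.
Competitive equilibrium: 109 − 0.001q = 44.5 + 0.025q → q* = 2480.7692, p* = 106.5192.
The subsidy lowers effective supply by 8.5: p = 36 + 0.025q.
New quantity: 109 − 0.001q = 36 + 0.025q → q' = 2807.6923.
Overproduction Δq = 2807.6923 − 2480.7692 = 326.9231; wedge = subsidy = 8.5.
DWL = ½ × 326.9231 × 8.5 = 1389.42.

1389.42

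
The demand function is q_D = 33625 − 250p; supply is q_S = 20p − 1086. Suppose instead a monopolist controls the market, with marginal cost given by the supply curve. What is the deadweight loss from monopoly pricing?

In inverse form: demand p = 134.5 − 0.004q, supply p = 54.3 + 0.05q.
Competitive equilibrium: 134.5 − 0.004q = 54.3 + 0.05q → q* = 1485.18519, p* = 128.55926.
Marginal revenue: MR = 134.5 − 0.008q. Set MR = MC: 134.5 − 0.008q = 54.3 + 0.05q → q_m = 1382.75862.
Price p_m = 134.5 − 0.004·1382.75862 = 128.96897; MC(q_m) = 54.3 + 0.05·1382.75862 = 123.43793.
Competitive q* = 1485.18519, so Δq = 102.42657; wedge = 128.96897 − 123.43793 = 5.53104.
Welfare loss = ½ × 102.42657 × 5.53104 = 283.26.

283.26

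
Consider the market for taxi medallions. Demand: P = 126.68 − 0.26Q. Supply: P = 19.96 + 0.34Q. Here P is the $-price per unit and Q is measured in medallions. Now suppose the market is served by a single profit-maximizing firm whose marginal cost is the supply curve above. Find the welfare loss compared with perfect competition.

Competitive equilibrium: 126.68 − 0.26Q = 19.96 + 0.34Q → Q* = 177.8667, P* = 80.4347.
Marginal revenue: MR = 126.68 − 0.52Q. Set MR = MC: 126.68 − 0.52Q = 19.96 + 0.34Q → Q_m = 124.093.
Price P_m = 126.68 − 0.26·124.093 = 94.4158; MC(Q_m) = 19.96 + 0.34·124.093 = 62.1516.
Competitive Q* = 177.8667, so ΔQ = 53.7737; wedge = 94.4158 − 62.1516 = 32.2642.
The triangle = ½ × 53.7737 × 32.2642 = $867.48.

$867.48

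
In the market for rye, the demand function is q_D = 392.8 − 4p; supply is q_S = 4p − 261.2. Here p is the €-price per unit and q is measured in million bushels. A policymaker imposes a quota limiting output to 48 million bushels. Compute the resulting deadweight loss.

In inverse form: demand p = 98.2 − 0.25q, supply p = 65.3 + 0.25q.
Competitive equilibrium: 98.2 − 0.25q = 65.3 + 0.25q → q* = 65.8, p* = 81.75.
At q = 48: demand price = 98.2 − 0.25·48 = 86.2; supply price = 65.3 + 0.25·48 = 77.3.
Δq = 65.8 − 48 = 17.8; wedge = 86.2 − 77.3 = 8.9.
The triangle = ½ × 17.8 × 8.9 = €79.21 million.

€79.21 million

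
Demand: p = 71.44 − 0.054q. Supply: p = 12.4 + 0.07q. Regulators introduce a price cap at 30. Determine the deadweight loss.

Competitive equilibrium: 71.44 − 0.054q = 12.4 + 0.07q → q* = 476.129, p* = 45.729.
At the ceiling p = 30, quantity supplied = (30 − 12.4)/0.07 = 251.4286.
Willingness to pay at q' = 251.4286: 71.44 − 0.054·251.4286 = 57.8629.
Δq = 476.129 − 251.4286 = 224.7004; wedge = 57.8629 − 30 = 27.8629.
The triangle = ½ × 224.7004 × 27.8629 = 3130.40.

3130.40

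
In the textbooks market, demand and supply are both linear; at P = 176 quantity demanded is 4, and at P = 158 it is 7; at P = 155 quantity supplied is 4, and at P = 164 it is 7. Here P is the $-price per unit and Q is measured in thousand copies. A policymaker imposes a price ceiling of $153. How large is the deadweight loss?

Demand slope = (158 − 176)/(7 − 4) = −6, so P = 200 − 6Q.
Supply slope = (164 − 155)/(7 − 4) = 3, so P = 143 + 3Q.
Competitive equilibrium: 200 − 6Q = 143 + 3Q → Q* = 6.3333, P* = 162.
At the ceiling P = 153, quantity supplied = (153 − 143)/3 = 3.3333.
Willingness to pay at Q' = 3.3333: 200 − 6·3.3333 = 180.0002.
ΔQ = 6.3333 − 3.3333 = 3; wedge = 180.0002 − 153 = 27.0002.
Welfare loss = ½ × 3 × 27.0002 = $40.50 thousand.

$40.50 thousand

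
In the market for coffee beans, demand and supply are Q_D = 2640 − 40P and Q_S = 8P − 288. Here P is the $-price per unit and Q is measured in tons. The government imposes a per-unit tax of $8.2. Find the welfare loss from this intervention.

In inverse form: demand P = 66 − 0.025Q, supply P = 36 + 0.125Q.
Competitive equilibrium: 66 − 0.025Q = 36 + 0.125Q → Q* = 200, P* = 61.
With the tax, the buyer price exceeds the seller price by 8.2: (66 − 0.025Q) − (36 + 0.125Q) = 8.2 → Q' = 145.3333.
ΔQ = 200 − 145.3333 = 54.6667; the wedge equals the tax, 8.2.
The triangle = ½ × 54.6667 × 8.2 = $224.13.

$224.13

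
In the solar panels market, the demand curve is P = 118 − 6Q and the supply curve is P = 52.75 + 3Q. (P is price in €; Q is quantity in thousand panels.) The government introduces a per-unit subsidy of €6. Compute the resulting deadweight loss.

€2 thousand

Competitive equilibrium: 118 − 6Q = 52.75 + 3Q → Q* = 7.25, P* = 74.5.
The subsidy lowers effective supply by 6: P = 46.75 + 3Q.
New quantity: 118 − 6Q = 46.75 + 3Q → Q' = 7.9167.
Overproduction ΔQ = 7.9167 − 7.25 = 0.6667; wedge = subsidy = 6.
The triangle = ½ × 0.6667 × 6 = €2 thousand.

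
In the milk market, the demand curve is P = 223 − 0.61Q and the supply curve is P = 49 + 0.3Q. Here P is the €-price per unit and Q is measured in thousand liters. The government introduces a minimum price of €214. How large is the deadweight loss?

€14167 thousand

Competitive equilibrium: 223 − 0.61Q = 49 + 0.3Q → Q* = 191.2088, P* = 106.3626.
At the floor P = 214, quantity demanded = (223 − 214)/0.61 = 14.7541.
Sellers' marginal cost at Q' = 14.7541: 49 + 0.3·14.7541 = 53.4262.
ΔQ = 191.2088 − 14.7541 = 176.4547; wedge = 214 − 53.4262 = 160.5738.
Welfare loss = ½ × 176.4547 × 160.5738 = €14167 thousand.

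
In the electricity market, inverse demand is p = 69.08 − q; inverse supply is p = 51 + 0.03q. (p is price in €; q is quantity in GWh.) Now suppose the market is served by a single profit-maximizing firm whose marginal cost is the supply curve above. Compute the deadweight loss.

Competitive equilibrium: 69.08 − q = 51 + 0.03q → q* = 17.5534, p* = 51.5266.
Marginal revenue: MR = 69.08 − 2q. Set MR = MC: 69.08 − 2q = 51 + 0.03q → q_m = 8.9064.
Price p_m = 69.08 − 1·8.9064 = 60.1736; MC(q_m) = 51 + 0.03·8.9064 = 51.2672.
Competitive q* = 17.5534, so Δq = 8.647; wedge = 60.1736 − 51.2672 = 8.9064.
DWL = ½ × 8.647 × 8.9064 = €38.51.

€38.51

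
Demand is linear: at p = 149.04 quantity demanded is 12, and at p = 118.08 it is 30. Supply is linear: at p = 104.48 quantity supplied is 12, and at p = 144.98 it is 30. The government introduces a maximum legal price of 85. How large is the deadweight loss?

784.66

Demand slope = (118.08 − 149.04)/(30 − 12) = −1.72, so p = 169.68 − 1.72q.
Supply slope = (144.98 − 104.48)/(30 − 12) = 2.25, so p = 77.48 + 2.25q.
Competitive equilibrium: 169.68 − 1.72q = 77.48 + 2.25q → q* = 23.2242, p* = 129.7344.
At the ceiling p = 85, quantity supplied = (85 − 77.48)/2.25 = 3.3422.
Willingness to pay at q' = 3.3422: 169.68 − 1.72·3.3422 = 163.9314.
Δq = 23.2242 − 3.3422 = 19.882; wedge = 163.9314 − 85 = 78.9314.
The triangle = ½ × 19.882 × 78.9314 = 784.66.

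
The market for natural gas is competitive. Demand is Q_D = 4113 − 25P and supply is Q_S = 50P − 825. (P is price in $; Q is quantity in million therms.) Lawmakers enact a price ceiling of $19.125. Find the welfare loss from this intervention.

In inverse form: demand P = 164.52 − 0.04Q, supply P = 16.5 + 0.02Q.
Competitive equilibrium: 164.52 − 0.04Q = 16.5 + 0.02Q → Q* = 2467, P* = 65.84.
At the ceiling P = 19.125, quantity supplied = (19.125 − 16.5)/0.02 = 131.25.
Willingness to pay at Q' = 131.25: 164.52 − 0.04·131.25 = 159.27.
ΔQ = 2467 − 131.25 = 2335.75; wedge = 159.27 − 19.125 = 140.145.
Deadweight loss = ½ × 2335.75 × 140.145 = $163671.84 million.

$163671.84 million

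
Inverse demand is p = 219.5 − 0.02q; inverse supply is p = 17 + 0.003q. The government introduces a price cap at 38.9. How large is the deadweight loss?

Competitive equilibrium: 219.5 − 0.02q = 17 + 0.003q → q* = 8804.3478, p* = 43.413.
At the ceiling p = 38.9, quantity supplied = (38.9 − 17)/0.003 = 7300.
Willingness to pay at q' = 7300: 219.5 − 0.02·7300 = 73.5.
Δq = 8804.3478 − 7300 = 1504.3478; wedge = 73.5 − 38.9 = 34.6.
DWL = ½ × 1504.3478 × 34.6 = 26025.22.

26025.22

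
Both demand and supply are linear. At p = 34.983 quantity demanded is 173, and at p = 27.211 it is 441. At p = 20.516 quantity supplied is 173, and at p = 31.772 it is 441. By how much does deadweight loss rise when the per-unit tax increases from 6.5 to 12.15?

742.06

Demand slope = (27.211 − 34.983)/(441 − 173) = −0.029, so p = 40 − 0.029q.
Supply slope = (31.772 − 20.516)/(441 − 173) = 0.042, so p = 13.25 + 0.042q.
Competitive equilibrium: 40 − 0.029q = 13.25 + 0.042q → q* = 376.7606, p* = 29.0739.
For a per-unit tax t: Δq = t/0.071, so DWL = ½·t·(t/0.071) = t²/0.142.
At t = 6.5: DWL = 297.535. At t = 12.15: DWL = 1039.595.
Increase = 1039.595 − 297.535 = 742.06.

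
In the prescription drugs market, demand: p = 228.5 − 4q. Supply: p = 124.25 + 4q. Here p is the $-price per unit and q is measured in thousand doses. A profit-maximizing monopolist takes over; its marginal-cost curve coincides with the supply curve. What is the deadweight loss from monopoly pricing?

Competitive equilibrium: 228.5 − 4q = 124.25 + 4q → q* = 13.0313, p* = 176.375.
Marginal revenue: MR = 228.5 − 8q. Set MR = MC: 228.5 − 8q = 124.25 + 4q → q_m = 8.6875.
Price p_m = 228.5 − 4·8.6875 = 193.75; MC(q_m) = 124.25 + 4·8.6875 = 159.
Competitive q* = 13.0313, so Δq = 4.3438; wedge = 193.75 − 159 = 34.75.
The triangle = ½ × 4.3438 × 34.75 = $75.47 thousand.

$75.47 thousand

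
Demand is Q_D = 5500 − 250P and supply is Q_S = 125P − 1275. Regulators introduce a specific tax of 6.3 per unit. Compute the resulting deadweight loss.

1653.75

In inverse form: demand P = 22 − 0.004Q, supply P = 10.2 + 0.008Q.
Competitive equilibrium: 22 − 0.004Q = 10.2 + 0.008Q → Q* = 983.3333, P* = 18.0667.
With the tax, the buyer price exceeds the seller price by 6.3: (22 − 0.004Q) − (10.2 + 0.008Q) = 6.3 → Q' = 458.3333.
ΔQ = 983.3333 − 458.3333 = 525; the wedge equals the tax, 6.3.
Welfare loss = ½ × 525 × 6.3 = 1653.75.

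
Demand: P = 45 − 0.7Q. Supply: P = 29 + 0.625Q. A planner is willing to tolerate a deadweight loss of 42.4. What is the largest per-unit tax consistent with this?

Competitive equilibrium: 45 − 0.7Q = 29 + 0.625Q → Q* = 12.0755, P* = 36.5472.
A tax t gives ΔQ = t/1.325 and wedge t, so DWL = t²/2.65.
t²/2.65 = 42.4 → t² = 112.36 → t = 10.6.

10.6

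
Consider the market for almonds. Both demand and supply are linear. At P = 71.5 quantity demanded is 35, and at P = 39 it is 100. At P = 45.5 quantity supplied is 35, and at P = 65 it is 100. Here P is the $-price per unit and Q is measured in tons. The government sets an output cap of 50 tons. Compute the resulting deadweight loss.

Demand slope = (39 − 71.5)/(100 − 35) = −0.5, so P = 89 − 0.5Q.
Supply slope = (65 − 45.5)/(100 − 35) = 0.3, so P = 35 + 0.3Q.
Competitive equilibrium: 89 − 0.5Q = 35 + 0.3Q → Q* = 67.5, P* = 55.25.
At Q = 50: demand price = 89 − 0.5·50 = 64; supply price = 35 + 0.3·50 = 50.
ΔQ = 67.5 − 50 = 17.5; wedge = 64 − 50 = 14.
The triangle = ½ × 17.5 × 14 = $122.50.

$122.50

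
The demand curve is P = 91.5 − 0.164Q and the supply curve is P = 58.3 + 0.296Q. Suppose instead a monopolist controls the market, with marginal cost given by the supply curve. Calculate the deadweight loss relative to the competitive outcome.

Competitive equilibrium: 91.5 − 0.164Q = 58.3 + 0.296Q → Q* = 72.1739, P* = 79.6635.
Marginal revenue: MR = 91.5 − 0.328Q. Set MR = MC: 91.5 − 0.328Q = 58.3 + 0.296Q → Q_m = 53.2051.
Price P_m = 91.5 − 0.164·53.2051 = 82.7744; MC(Q_m) = 58.3 + 0.296·53.2051 = 74.0487.
Competitive Q* = 72.1739, so ΔQ = 18.9688; wedge = 82.7744 − 74.0487 = 8.7257.
Welfare loss = ½ × 18.9688 × 8.7257 = 82.76.

82.76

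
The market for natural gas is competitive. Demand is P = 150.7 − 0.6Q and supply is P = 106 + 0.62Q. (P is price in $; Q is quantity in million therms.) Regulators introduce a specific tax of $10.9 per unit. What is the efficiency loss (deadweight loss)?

$48.69 million

Competitive equilibrium: 150.7 − 0.6Q = 106 + 0.62Q → Q* = 36.6393, P* = 128.7164.
With the tax, the buyer price exceeds the seller price by 10.9: (150.7 − 0.6Q) − (106 + 0.62Q) = 10.9 → Q' = 27.7049.
ΔQ = 36.6393 − 27.7049 = 8.9344; the wedge equals the tax, 10.9.
DWL = ½ × 8.9344 × 10.9 = $48.69 million.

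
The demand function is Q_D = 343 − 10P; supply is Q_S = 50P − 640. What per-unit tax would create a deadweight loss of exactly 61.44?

3.84

In inverse form: demand P = 34.3 − 0.1Q, supply P = 12.8 + 0.02Q.
Competitive equilibrium: 34.3 − 0.1Q = 12.8 + 0.02Q → Q* = 179.1667, P* = 16.3833.
A tax t gives ΔQ = t/0.12 and wedge t, so DWL = t²/0.24.
t²/0.24 = 61.44 → t² = 14.7456 → t = 3.84.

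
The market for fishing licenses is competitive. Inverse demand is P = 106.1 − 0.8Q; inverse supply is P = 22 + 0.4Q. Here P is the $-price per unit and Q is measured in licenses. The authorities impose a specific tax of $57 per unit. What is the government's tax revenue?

$1287.25

Competitive equilibrium: 106.1 − 0.8Q = 22 + 0.4Q → Q* = 70.0833, P* = 50.0333.
With the tax, the buyer price exceeds the seller price by 57: (106.1 − 0.8Q) − (22 + 0.4Q) = 57 → Q' = 22.5833.
Tax revenue = 57 × 22.5833 = $1287.25.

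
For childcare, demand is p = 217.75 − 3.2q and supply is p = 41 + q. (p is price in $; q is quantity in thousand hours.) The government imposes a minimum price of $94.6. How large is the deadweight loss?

Competitive equilibrium: 217.75 − 3.2q = 41 + q → q* = 42.0833, p* = 83.0833.
At the floor p = 94.6, quantity demanded = (217.75 − 94.6)/3.2 = 38.4844.
Sellers' marginal cost at q' = 38.4844: 41 + 1·38.4844 = 79.4844.
Δq = 42.0833 − 38.4844 = 3.5989; wedge = 94.6 − 79.4844 = 15.1156.
Deadweight loss = ½ × 3.5989 × 15.1156 = $27.20 thousand.

$27.20 thousand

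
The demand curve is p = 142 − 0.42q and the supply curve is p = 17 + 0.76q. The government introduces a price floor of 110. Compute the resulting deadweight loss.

Competitive equilibrium: 142 − 0.42q = 17 + 0.76q → q* = 105.9322, p* = 97.5085.
At the floor p = 110, quantity demanded = (142 − 110)/0.42 = 76.1905.
Sellers' marginal cost at q' = 76.1905: 17 + 0.76·76.1905 = 74.9048.
Δq = 105.9322 − 76.1905 = 29.7417; wedge = 110 − 74.9048 = 35.0952.
The triangle = ½ × 29.7417 × 35.0952 = 521.90.

521.90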